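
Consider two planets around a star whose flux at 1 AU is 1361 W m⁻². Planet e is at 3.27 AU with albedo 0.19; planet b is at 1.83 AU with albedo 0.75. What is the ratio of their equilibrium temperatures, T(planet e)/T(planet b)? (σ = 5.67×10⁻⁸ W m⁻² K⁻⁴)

T_eq = [S₀(1−A)/(4σd²)]^(1/4), so T ∝ (1−A)^(1/4) / √d.
T₁ = [1361×0.81/(4×5.67×10⁻⁸×3.27²)]^(1/4) = 146.02 K.
T₂ = [1361×0.25/(4×5.67×10⁻⁸×1.83²)]^(1/4) = 145.48 K.

T₁/T₂ ≈ 1.004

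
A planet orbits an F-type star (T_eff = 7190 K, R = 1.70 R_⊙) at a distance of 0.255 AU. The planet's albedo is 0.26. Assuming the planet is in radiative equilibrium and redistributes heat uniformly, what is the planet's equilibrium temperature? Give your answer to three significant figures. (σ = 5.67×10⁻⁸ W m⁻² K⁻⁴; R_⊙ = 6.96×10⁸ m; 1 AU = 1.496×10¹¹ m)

R_⋆ = 1.70 × 6.96×10⁸ = 1.18×10⁹ m.
d = 0.255 AU = 3.81×10¹⁰ m.
L = 4πR_⋆²σT_⋆⁴ = 4π(1.18×10⁹)² × 5.67×10⁻⁸ × (7190)⁴ = 2.67×10²⁷ W.
S = L/(4πd²) = 1.46×10⁵ W m⁻².
Energy balance: absorbed = emitted ⇒ πR²·S(1−A) = 4πR²·σT_eq⁴, so T_eq⁴ = S(1−A)/(4σ).
T_eq = [1.46×10⁵ × 0.74 / (4 × 5.67×10⁻⁸)]^(1/4) = (4.76×10¹¹)^(1/4) = 830 K.

T_eq ≈ 830 K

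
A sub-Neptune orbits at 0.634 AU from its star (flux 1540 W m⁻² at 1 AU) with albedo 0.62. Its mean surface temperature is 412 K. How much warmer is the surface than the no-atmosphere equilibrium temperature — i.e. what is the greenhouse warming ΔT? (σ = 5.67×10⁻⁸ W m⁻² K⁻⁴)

ΔT ≈ 128.9 K

S = 1540/0.634² = 3831 W m⁻².
T_eq = [S(1−A)/(4σ)]^(1/4) = [3831×0.38/(4×5.67×10⁻⁸)]^(1/4) = 283.1 K.
ΔT = T_surf − T_eq = 412 − 283.1.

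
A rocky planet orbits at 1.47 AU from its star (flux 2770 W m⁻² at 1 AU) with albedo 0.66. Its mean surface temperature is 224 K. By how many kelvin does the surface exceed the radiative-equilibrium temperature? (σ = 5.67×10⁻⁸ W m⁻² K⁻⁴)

S = 2770/1.47² = 1282 W m⁻².
T_eq = [S(1−A)/(4σ)]^(1/4) = [1282×0.34/(4×5.67×10⁻⁸)]^(1/4) = 209.4 K.
ΔT = T_surf − T_eq = 224 − 209.4.

ΔT ≈ 14.6 K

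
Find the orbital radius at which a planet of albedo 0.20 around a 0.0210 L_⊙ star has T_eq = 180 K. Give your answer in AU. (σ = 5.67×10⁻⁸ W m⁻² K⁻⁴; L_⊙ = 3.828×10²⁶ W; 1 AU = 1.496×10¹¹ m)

d ≈ 0.310 AU

L = 0.0210 × 3.828×10²⁶ = 8.04×10²⁴ W.
From T_eq⁴ = L(1−A)/(16πσd²): d = √[L(1−A)/(16πσT_eq⁴)].
d = √[8.04×10²⁴ × 0.80 / (16π × 5.67×10⁻⁸ × (180)⁴)] = 4.64×10¹⁰ m = 0.310 AU.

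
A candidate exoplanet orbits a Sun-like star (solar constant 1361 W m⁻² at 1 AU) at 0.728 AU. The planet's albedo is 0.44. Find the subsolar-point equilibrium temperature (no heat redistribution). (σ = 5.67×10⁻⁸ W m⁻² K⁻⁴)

T_ss ≈ 399 K

Flux at 0.728 AU: S = 1361/0.728² = 2570 W m⁻².
At the subsolar point the surface absorbs S(1−A) and emits σT⁴ per unit area — no factor of 4, since only the local patch is in balance.
T = [2570 × 0.56 / 5.67×10⁻⁸]^(1/4) = (2.54×10¹⁰)^(1/4) = 399 K.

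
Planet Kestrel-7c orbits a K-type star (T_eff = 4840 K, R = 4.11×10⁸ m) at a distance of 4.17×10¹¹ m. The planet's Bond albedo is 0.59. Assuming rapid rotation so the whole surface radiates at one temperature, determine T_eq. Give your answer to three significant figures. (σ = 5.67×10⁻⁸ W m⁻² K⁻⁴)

L = 4πR_⋆²σT_⋆⁴ = 4π(4.11×10⁸)² × 5.67×10⁻⁸ × (4840)⁴ = 6.60×10²⁵ W.
S = L/(4πd²) = 30.2 W m⁻².
Energy balance: absorbed = emitted ⇒ πR²·S(1−A) = 4πR²·σT_eq⁴, so T_eq⁴ = S(1−A)/(4σ).
T_eq = [30.2 × 0.41 / (4 × 5.67×10⁻⁸)]^(1/4) = (5.46×10⁷)^(1/4) = 86.0 K.

T_eq ≈ 86.0 K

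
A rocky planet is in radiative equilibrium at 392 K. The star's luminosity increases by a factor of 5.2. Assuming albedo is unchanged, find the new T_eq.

T_eq ∝ L^(1/4) · d^(−1/2).
T′ = 392 × 5.2^(1/4) = 592 K.

T_eq ≈ 592 K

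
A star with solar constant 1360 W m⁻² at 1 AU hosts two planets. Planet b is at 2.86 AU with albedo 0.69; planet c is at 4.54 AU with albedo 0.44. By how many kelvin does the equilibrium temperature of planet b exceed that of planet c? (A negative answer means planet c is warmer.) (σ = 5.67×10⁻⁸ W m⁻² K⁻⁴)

ΔT ≈ 9.8 K

T_eq = [S₀(1−A)/(4σd²)]^(1/4), so T ∝ (1−A)^(1/4) / √d.
T₁ = [1360×0.31/(4×5.67×10⁻⁸×2.86²)]^(1/4) = 122.78 K.
T₂ = [1360×0.56/(4×5.67×10⁻⁸×4.54²)]^(1/4) = 112.98 K.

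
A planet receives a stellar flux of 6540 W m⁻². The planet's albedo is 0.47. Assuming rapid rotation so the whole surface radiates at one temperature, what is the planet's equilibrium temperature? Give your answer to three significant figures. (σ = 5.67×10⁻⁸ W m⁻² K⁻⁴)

Energy balance: absorbed = emitted ⇒ πR²·S(1−A) = 4πR²·σT_eq⁴, so T_eq⁴ = S(1−A)/(4σ).
T_eq = [6540 × 0.53 / (4 × 5.67×10⁻⁸)]^(1/4) = (1.53×10¹⁰)^(1/4) = 352 K.

T_eq ≈ 352 K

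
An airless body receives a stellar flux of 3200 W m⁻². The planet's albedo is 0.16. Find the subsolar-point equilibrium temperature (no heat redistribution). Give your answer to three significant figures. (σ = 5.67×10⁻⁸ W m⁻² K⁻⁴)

At the subsolar point the surface absorbs S(1−A) and emits σT⁴ per unit area — no factor of 4, since only the local patch is in balance.
T = [3200 × 0.84 / 5.67×10⁻⁸]^(1/4) = (4.74×10¹⁰)^(1/4) = 467 K.

T_ss ≈ 467 K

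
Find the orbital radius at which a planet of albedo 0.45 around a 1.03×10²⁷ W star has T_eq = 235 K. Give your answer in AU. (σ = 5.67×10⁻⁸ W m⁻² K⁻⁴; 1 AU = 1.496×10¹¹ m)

d ≈ 1.71 AU

From T_eq⁴ = L(1−A)/(16πσd²): d = √[L(1−A)/(16πσT_eq⁴)].
d = √[1.03×10²⁷ × 0.55 / (16π × 5.67×10⁻⁸ × (235)⁴)] = 2.55×10¹¹ m = 1.71 AU.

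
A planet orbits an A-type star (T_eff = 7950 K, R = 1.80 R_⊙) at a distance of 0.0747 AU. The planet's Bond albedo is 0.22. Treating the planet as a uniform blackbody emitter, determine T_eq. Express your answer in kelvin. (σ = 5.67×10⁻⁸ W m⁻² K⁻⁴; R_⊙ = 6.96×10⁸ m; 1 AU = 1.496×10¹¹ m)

R_⋆ = 1.80 × 6.96×10⁸ = 1.25×10⁹ m.
d = 0.0747 AU = 1.12×10¹⁰ m.
L = 4πR_⋆²σT_⋆⁴ = 4π(1.25×10⁹)² × 5.67×10⁻⁸ × (7950)⁴ = 4.47×10²⁷ W.
S = L/(4πd²) = 2.85×10⁶ W m⁻².
Energy balance: absorbed = emitted ⇒ πR²·S(1−A) = 4πR²·σT_eq⁴, so T_eq⁴ = S(1−A)/(4σ).
T_eq = [2.85×10⁶ × 0.78 / (4 × 5.67×10⁻⁸)]^(1/4) = (9.79×10¹²)^(1/4) = 1770 K.

T_eq ≈ 1770 K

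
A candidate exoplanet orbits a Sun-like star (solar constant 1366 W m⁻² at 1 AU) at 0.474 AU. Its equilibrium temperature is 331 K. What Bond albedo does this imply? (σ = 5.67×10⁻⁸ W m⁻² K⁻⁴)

A ≈ 0.55

Flux at 0.474 AU: S = 1366/0.474² = 6080 W m⁻².
From T_eq⁴ = S(1−A)/(4σ): 1−A = 4σT_eq⁴/S.
1−A = 4 × 5.67×10⁻⁸ × (331)⁴ / 6080 = 0.448.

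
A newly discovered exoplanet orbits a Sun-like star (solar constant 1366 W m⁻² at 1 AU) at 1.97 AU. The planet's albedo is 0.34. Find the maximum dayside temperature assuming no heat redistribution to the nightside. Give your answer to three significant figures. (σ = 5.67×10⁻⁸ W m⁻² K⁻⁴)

Flux at 1.97 AU: S = 1366/1.97² = 352 W m⁻².
With no redistribution each surface element balances locally: S(1−A) = σT⁴.
T = [352 × 0.66 / 5.67×10⁻⁸]^(1/4) = (4.10×10⁹)^(1/4) = 253 K.

T_ss ≈ 253 K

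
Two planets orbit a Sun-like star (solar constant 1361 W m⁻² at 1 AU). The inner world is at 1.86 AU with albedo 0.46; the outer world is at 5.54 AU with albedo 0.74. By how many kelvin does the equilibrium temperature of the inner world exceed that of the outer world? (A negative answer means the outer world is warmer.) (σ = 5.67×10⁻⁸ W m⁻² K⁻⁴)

T_eq = [S₀(1−A)/(4σd²)]^(1/4), so T ∝ (1−A)^(1/4) / √d.
T₁ = [1361×0.54/(4×5.67×10⁻⁸×1.86²)]^(1/4) = 174.94 K.
T₂ = [1361×0.26/(4×5.67×10⁻⁸×5.54²)]^(1/4) = 84.44 K.

ΔT ≈ 90.5 K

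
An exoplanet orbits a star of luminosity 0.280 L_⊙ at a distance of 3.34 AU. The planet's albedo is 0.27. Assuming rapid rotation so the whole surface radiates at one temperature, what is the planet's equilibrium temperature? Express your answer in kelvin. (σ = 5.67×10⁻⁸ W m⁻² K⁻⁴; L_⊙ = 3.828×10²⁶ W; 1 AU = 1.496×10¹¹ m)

T_eq ≈ 102 K

d = 3.34 AU = 5.00×10¹¹ m.
L = 0.280 × 3.828×10²⁶ = 1.07×10²⁶ W.
Flux: S = L/(4πd²) = 1.07×10²⁶/(4π×(5.00×10¹¹)²) = 34.2 W m⁻².
Energy balance: absorbed = emitted ⇒ πR²·S(1−A) = 4πR²·σT_eq⁴, so T_eq⁴ = S(1−A)/(4σ).
T_eq = [34.2 × 0.73 / (4 × 5.67×10⁻⁸)]^(1/4) = (1.10×10⁸)^(1/4) = 102 K.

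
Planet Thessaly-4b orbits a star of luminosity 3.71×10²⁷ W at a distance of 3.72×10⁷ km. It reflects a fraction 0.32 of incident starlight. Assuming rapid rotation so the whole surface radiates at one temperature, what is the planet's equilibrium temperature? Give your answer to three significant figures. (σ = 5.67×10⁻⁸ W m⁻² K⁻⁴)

d = 3.72×10⁷ km = 3.72×10¹⁰ m.
Flux: S = L/(4πd²) = 3.71×10²⁷/(4π×(3.72×10¹⁰)²) = 2.13×10⁵ W m⁻².
Energy balance: absorbed = emitted ⇒ πR²·S(1−A) = 4πR²·σT_eq⁴, so T_eq⁴ = S(1−A)/(4σ).
T_eq = [2.13×10⁵ × 0.68 / (4 × 5.67×10⁻⁸)]^(1/4) = (6.40×10¹¹)^(1/4) = 894 K.

T_eq ≈ 894 K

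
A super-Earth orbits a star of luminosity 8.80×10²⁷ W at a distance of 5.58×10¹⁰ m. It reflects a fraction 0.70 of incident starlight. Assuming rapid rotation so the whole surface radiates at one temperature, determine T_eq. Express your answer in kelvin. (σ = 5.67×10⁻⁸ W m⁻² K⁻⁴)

T_eq ≈ 739 K

Flux: S = L/(4πd²) = 8.80×10²⁷/(4π×(5.58×10¹⁰)²) = 2.25×10⁵ W m⁻².
Energy balance: absorbed = emitted ⇒ πR²·S(1−A) = 4πR²·σT_eq⁴, so T_eq⁴ = S(1−A)/(4σ).
T_eq = [2.25×10⁵ × 0.30 / (4 × 5.67×10⁻⁸)]^(1/4) = (2.97×10¹¹)^(1/4) = 739 K.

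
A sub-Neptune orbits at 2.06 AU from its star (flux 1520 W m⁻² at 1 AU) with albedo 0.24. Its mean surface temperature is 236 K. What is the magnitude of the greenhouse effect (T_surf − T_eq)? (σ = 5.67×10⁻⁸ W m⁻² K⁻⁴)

S = 1520/2.06² = 358.2 W m⁻².
T_eq = [S(1−A)/(4σ)]^(1/4) = [358.2×0.76/(4×5.67×10⁻⁸)]^(1/4) = 186.1 K.
ΔT = T_surf − T_eq = 236 − 186.1.

ΔT ≈ 49.9 K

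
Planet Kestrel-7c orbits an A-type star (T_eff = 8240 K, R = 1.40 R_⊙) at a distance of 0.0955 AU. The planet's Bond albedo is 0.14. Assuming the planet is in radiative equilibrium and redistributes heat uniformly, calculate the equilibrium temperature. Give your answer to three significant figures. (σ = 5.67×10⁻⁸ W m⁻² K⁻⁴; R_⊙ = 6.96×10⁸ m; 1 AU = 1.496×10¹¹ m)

T_eq ≈ 1470 K

R_⋆ = 1.40 × 6.96×10⁸ = 9.74×10⁸ m.
d = 0.0955 AU = 1.43×10¹⁰ m.
L = 4πR_⋆²σT_⋆⁴ = 4π(9.74×10⁸)² × 5.67×10⁻⁸ × (8240)⁴ = 3.12×10²⁷ W.
S = L/(4πd²) = 1.22×10⁶ W m⁻².
Energy balance: absorbed = emitted ⇒ πR²·S(1−A) = 4πR²·σT_eq⁴, so T_eq⁴ = S(1−A)/(4σ).
T_eq = [1.22×10⁶ × 0.86 / (4 × 5.67×10⁻⁸)]^(1/4) = (4.61×10¹²)^(1/4) = 1470 K.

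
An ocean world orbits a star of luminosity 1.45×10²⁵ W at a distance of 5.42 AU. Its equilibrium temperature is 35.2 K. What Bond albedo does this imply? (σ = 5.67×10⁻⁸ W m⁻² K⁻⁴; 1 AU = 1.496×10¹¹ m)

d = 5.42 AU = 8.11×10¹¹ m.
Flux: S = L/(4πd²) = 1.45×10²⁵/(4π×(8.11×10¹¹)²) = 1.76 W m⁻².
From T_eq⁴ = S(1−A)/(4σ): 1−A = 4σT_eq⁴/S.
1−A = 4 × 5.67×10⁻⁸ × (35.2)⁴ / 1.76 = 0.198.

A ≈ 0.80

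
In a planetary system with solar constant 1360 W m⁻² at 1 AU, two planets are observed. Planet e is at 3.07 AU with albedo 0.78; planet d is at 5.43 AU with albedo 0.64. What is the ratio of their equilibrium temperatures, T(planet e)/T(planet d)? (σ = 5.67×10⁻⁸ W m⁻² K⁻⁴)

T₁/T₂ ≈ 1.176

T_eq = [S₀(1−A)/(4σd²)]^(1/4), so T ∝ (1−A)^(1/4) / √d.
T₁ = [1360×0.22/(4×5.67×10⁻⁸×3.07²)]^(1/4) = 108.77 K.
T₂ = [1360×0.36/(4×5.67×10⁻⁸×5.43²)]^(1/4) = 92.50 K.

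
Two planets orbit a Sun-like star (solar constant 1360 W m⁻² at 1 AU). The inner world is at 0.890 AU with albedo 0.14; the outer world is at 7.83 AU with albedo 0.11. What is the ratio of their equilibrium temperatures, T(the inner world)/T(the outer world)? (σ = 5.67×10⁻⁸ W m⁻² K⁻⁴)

T_eq = [S₀(1−A)/(4σd²)]^(1/4), so T ∝ (1−A)^(1/4) / √d.
T₁ = [1360×0.86/(4×5.67×10⁻⁸×0.890²)]^(1/4) = 284.06 K.
T₂ = [1360×0.89/(4×5.67×10⁻⁸×7.83²)]^(1/4) = 96.59 K.

T₁/T₂ ≈ 2.941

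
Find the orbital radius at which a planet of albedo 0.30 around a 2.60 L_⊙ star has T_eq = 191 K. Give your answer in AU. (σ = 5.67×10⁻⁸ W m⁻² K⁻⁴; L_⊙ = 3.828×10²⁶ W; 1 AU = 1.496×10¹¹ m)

d ≈ 2.86 AU

L = 2.60 × 3.828×10²⁶ = 9.95×10²⁶ W.
From T_eq⁴ = L(1−A)/(16πσd²): d = √[L(1−A)/(16πσT_eq⁴)].
d = √[9.95×10²⁶ × 0.70 / (16π × 5.67×10⁻⁸ × (191)⁴)] = 4.29×10¹¹ m = 2.86 AU.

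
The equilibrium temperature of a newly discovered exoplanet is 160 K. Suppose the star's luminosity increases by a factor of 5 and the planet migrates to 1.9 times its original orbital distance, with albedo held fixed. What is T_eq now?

T_eq ∝ L^(1/4) · d^(−1/2).
T′ = 160 × 5^(1/4) / 1.9^(1/2) = 174 K.

T_eq ≈ 174 K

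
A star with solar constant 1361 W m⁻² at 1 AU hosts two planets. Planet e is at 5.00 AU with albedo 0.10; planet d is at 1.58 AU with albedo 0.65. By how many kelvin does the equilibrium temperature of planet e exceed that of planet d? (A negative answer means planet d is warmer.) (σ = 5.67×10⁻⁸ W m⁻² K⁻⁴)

ΔT ≈ -49.1 K

T_eq = [S₀(1−A)/(4σd²)]^(1/4), so T ∝ (1−A)^(1/4) / √d.
T₁ = [1361×0.90/(4×5.67×10⁻⁸×5.00²)]^(1/4) = 121.24 K.
T₂ = [1361×0.35/(4×5.67×10⁻⁸×1.58²)]^(1/4) = 170.31 K.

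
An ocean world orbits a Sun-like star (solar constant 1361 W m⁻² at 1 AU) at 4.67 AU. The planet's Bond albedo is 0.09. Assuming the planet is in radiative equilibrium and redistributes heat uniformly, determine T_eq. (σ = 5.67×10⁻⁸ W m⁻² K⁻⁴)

T_eq ≈ 126 K

Flux at 4.67 AU: S = 1361/4.67² = 62.4 W m⁻².
Energy balance: absorbed = emitted ⇒ πR²·S(1−A) = 4πR²·σT_eq⁴, so T_eq⁴ = S(1−A)/(4σ).
T_eq = [62.4 × 0.91 / (4 × 5.67×10⁻⁸)]^(1/4) = (2.50×10⁸)^(1/4) = 126 K.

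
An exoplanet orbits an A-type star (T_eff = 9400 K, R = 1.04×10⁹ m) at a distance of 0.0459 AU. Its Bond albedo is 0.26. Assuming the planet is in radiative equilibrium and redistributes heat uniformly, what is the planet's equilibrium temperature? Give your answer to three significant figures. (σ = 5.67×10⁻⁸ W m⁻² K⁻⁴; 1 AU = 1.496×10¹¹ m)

d = 0.0459 AU = 6.87×10⁹ m.
L = 4πR_⋆²σT_⋆⁴ = 4π(1.04×10⁹)² × 5.67×10⁻⁸ × (9400)⁴ = 6.02×10²⁷ W.
S = L/(4πd²) = 1.02×10⁷ W m⁻².
Energy balance: absorbed = emitted ⇒ πR²·S(1−A) = 4πR²·σT_eq⁴, so T_eq⁴ = S(1−A)/(4σ).
T_eq = [1.02×10⁷ × 0.74 / (4 × 5.67×10⁻⁸)]^(1/4) = (3.31×10¹³)^(1/4) = 2400 K.

T_eq ≈ 2400 K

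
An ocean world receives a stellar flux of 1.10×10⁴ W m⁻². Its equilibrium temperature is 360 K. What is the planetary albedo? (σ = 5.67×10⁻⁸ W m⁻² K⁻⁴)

A ≈ 0.65

From T_eq⁴ = S(1−A)/(4σ): 1−A = 4σT_eq⁴/S.
1−A = 4 × 5.67×10⁻⁸ × (360)⁴ / 1.10×10⁴ = 0.346.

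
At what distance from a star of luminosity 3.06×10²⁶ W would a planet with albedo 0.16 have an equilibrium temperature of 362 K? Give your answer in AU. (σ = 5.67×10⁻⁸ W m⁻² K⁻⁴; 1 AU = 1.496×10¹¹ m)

From T_eq⁴ = L(1−A)/(16πσd²): d = √[L(1−A)/(16πσT_eq⁴)].
d = √[3.06×10²⁶ × 0.84 / (16π × 5.67×10⁻⁸ × (362)⁴)] = 7.25×10¹⁰ m = 0.484 AU.

d ≈ 0.484 AU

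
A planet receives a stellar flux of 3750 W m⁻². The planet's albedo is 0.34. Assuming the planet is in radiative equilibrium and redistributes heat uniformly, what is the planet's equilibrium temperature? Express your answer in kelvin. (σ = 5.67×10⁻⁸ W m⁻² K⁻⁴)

Energy balance: absorbed = emitted ⇒ πR²·S(1−A) = 4πR²·σT_eq⁴, so T_eq⁴ = S(1−A)/(4σ).
T_eq = [3750 × 0.66 / (4 × 5.67×10⁻⁸)]^(1/4) = (1.09×10¹⁰)^(1/4) = 323 K.

T_eq ≈ 323 K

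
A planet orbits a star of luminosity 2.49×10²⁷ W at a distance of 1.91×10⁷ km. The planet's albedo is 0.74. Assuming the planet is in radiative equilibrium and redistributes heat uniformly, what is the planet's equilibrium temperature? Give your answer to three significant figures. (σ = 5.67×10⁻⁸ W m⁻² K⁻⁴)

d = 1.91×10⁷ km = 1.91×10¹⁰ m.
Flux: S = L/(4πd²) = 2.49×10²⁷/(4π×(1.91×10¹⁰)²) = 5.43×10⁵ W m⁻².
Energy balance: absorbed = emitted ⇒ πR²·S(1−A) = 4πR²·σT_eq⁴, so T_eq⁴ = S(1−A)/(4σ).
T_eq = [5.43×10⁵ × 0.26 / (4 × 5.67×10⁻⁸)]^(1/4) = (6.23×10¹¹)^(1/4) = 888 K.

T_eq ≈ 888 K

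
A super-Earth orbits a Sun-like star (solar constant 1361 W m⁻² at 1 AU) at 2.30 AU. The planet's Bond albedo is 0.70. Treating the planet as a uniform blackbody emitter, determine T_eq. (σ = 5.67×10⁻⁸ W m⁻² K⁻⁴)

Flux at 2.30 AU: S = 1361/2.30² = 257 W m⁻².
Energy balance: absorbed = emitted ⇒ πR²·S(1−A) = 4πR²·σT_eq⁴, so T_eq⁴ = S(1−A)/(4σ).
T_eq = [257 × 0.30 / (4 × 5.67×10⁻⁸)]^(1/4) = (3.40×10⁸)^(1/4) = 136 K.

T_eq ≈ 136 K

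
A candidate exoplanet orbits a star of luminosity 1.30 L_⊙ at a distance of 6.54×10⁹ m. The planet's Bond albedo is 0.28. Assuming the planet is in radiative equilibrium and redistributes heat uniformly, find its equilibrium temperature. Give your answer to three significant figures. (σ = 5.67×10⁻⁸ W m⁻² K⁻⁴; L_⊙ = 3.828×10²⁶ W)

L = 1.30 × 3.828×10²⁶ = 4.98×10²⁶ W.
Flux: S = L/(4πd²) = 4.98×10²⁶/(4π×(6.54×10⁹)²) = 9.26×10⁵ W m⁻².
Energy balance: absorbed = emitted ⇒ πR²·S(1−A) = 4πR²·σT_eq⁴, so T_eq⁴ = S(1−A)/(4σ).
T_eq = [9.26×10⁵ × 0.72 / (4 × 5.67×10⁻⁸)]^(1/4) = (2.94×10¹²)^(1/4) = 1310 K.

T_eq ≈ 1310 K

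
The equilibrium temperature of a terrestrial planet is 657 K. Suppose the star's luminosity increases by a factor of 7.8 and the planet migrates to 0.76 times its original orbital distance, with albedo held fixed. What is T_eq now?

T_eq ∝ L^(1/4) · d^(−1/2).
T′ = 657 × 7.8^(1/4) / 0.76^(1/2) = 1260 K.

T_eq ≈ 1260 K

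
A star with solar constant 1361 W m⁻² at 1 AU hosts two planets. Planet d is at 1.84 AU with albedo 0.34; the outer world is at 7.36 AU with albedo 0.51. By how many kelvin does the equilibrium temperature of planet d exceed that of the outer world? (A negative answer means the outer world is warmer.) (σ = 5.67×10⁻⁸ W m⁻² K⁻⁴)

ΔT ≈ 99.1 K

T_eq = [S₀(1−A)/(4σd²)]^(1/4), so T ∝ (1−A)^(1/4) / √d.
T₁ = [1361×0.66/(4×5.67×10⁻⁸×1.84²)]^(1/4) = 184.94 K.
T₂ = [1361×0.49/(4×5.67×10⁻⁸×7.36²)]^(1/4) = 85.83 K.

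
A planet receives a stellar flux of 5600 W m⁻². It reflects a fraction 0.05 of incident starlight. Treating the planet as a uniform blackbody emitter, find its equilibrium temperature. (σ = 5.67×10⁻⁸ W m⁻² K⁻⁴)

Energy balance: absorbed = emitted ⇒ πR²·S(1−A) = 4πR²·σT_eq⁴, so T_eq⁴ = S(1−A)/(4σ).
T_eq = [5600 × 0.95 / (4 × 5.67×10⁻⁸)]^(1/4) = (2.35×10¹⁰)^(1/4) = 391 K.

T_eq ≈ 391 K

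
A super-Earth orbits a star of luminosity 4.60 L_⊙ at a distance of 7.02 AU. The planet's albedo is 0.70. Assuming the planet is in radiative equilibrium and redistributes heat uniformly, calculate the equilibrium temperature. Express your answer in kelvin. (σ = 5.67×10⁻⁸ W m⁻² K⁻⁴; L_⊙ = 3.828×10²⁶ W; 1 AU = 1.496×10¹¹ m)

T_eq ≈ 114 K

d = 7.02 AU = 1.05×10¹² m.
L = 4.60 × 3.828×10²⁶ = 1.76×10²⁷ W.
Flux: S = L/(4πd²) = 1.76×10²⁷/(4π×(1.05×10¹²)²) = 127 W m⁻².
Energy balance: absorbed = emitted ⇒ πR²·S(1−A) = 4πR²·σT_eq⁴, so T_eq⁴ = S(1−A)/(4σ).
T_eq = [127 × 0.30 / (4 × 5.67×10⁻⁸)]^(1/4) = (1.68×10⁸)^(1/4) = 114 K.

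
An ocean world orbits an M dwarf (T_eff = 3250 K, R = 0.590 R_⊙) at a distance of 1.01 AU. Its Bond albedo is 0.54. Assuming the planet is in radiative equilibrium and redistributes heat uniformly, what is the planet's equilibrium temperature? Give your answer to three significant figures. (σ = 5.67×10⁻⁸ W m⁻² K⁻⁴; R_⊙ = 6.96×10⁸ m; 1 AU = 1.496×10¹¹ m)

T_eq ≈ 98.7 K

R_⋆ = 0.590 × 6.96×10⁸ = 4.11×10⁸ m.
d = 1.01 AU = 1.51×10¹¹ m.
L = 4πR_⋆²σT_⋆⁴ = 4π(4.11×10⁸)² × 5.67×10⁻⁸ × (3250)⁴ = 1.34×10²⁵ W.
S = L/(4πd²) = 46.7 W m⁻².
Energy balance: absorbed = emitted ⇒ πR²·S(1−A) = 4πR²·σT_eq⁴, so T_eq⁴ = S(1−A)/(4σ).
T_eq = [46.7 × 0.46 / (4 × 5.67×10⁻⁸)]^(1/4) = (9.48×10⁷)^(1/4) = 98.7 K.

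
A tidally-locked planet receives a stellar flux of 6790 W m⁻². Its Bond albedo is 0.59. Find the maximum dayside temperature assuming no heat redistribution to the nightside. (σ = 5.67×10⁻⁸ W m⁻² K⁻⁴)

T_ss ≈ 471 K

With no redistribution each surface element balances locally: S(1−A) = σT⁴.
T = [6790 × 0.41 / 5.67×10⁻⁸]^(1/4) = (4.91×10¹⁰)^(1/4) = 471 K.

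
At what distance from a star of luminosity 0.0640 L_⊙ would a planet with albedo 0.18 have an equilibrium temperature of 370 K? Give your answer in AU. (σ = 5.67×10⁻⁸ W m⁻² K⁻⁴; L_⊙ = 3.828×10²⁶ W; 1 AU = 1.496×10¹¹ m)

L = 0.0640 × 3.828×10²⁶ = 2.45×10²⁵ W.
From T_eq⁴ = L(1−A)/(16πσd²): d = √[L(1−A)/(16πσT_eq⁴)].
d = √[2.45×10²⁵ × 0.82 / (16π × 5.67×10⁻⁸ × (370)⁴)] = 1.94×10¹⁰ m = 0.130 AU.

d ≈ 0.130 AU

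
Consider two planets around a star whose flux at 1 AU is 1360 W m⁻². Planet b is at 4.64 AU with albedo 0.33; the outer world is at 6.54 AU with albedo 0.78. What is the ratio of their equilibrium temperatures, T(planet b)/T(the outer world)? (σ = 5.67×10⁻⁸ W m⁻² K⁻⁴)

T_eq = [S₀(1−A)/(4σd²)]^(1/4), so T ∝ (1−A)^(1/4) / √d.
T₁ = [1360×0.67/(4×5.67×10⁻⁸×4.64²)]^(1/4) = 116.88 K.
T₂ = [1360×0.22/(4×5.67×10⁻⁸×6.54²)]^(1/4) = 74.52 K.

T₁/T₂ ≈ 1.568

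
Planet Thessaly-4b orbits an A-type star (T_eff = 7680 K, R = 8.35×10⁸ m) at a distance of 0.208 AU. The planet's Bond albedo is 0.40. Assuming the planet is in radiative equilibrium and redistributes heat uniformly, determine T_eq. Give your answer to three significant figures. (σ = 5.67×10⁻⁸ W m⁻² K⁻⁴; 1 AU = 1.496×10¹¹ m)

T_eq ≈ 783 K

d = 0.208 AU = 3.11×10¹⁰ m.
L = 4πR_⋆²σT_⋆⁴ = 4π(8.35×10⁸)² × 5.67×10⁻⁸ × (7680)⁴ = 1.73×10²⁷ W.
S = L/(4πd²) = 1.42×10⁵ W m⁻².
Energy balance: absorbed = emitted ⇒ πR²·S(1−A) = 4πR²·σT_eq⁴, so T_eq⁴ = S(1−A)/(4σ).
T_eq = [1.42×10⁵ × 0.60 / (4 × 5.67×10⁻⁸)]^(1/4) = (3.76×10¹¹)^(1/4) = 783 K.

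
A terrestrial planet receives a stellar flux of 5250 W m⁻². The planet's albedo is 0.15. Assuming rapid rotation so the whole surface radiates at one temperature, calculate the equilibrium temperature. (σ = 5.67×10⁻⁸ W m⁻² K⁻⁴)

T_eq ≈ 375 K

Energy balance: absorbed = emitted ⇒ πR²·S(1−A) = 4πR²·σT_eq⁴, so T_eq⁴ = S(1−A)/(4σ).
T_eq = [5250 × 0.85 / (4 × 5.67×10⁻⁸)]^(1/4) = (1.97×10¹⁰)^(1/4) = 375 K.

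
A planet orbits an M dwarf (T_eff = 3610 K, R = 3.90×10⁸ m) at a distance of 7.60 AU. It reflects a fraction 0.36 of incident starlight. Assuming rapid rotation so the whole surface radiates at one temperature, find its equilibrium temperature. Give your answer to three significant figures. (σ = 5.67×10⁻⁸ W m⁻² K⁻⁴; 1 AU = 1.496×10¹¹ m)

T_eq ≈ 42.3 K

d = 7.60 AU = 1.14×10¹² m.
L = 4πR_⋆²σT_⋆⁴ = 4π(3.90×10⁸)² × 5.67×10⁻⁸ × (3610)⁴ = 1.84×10²⁵ W.
S = L/(4πd²) = 1.13 W m⁻².
Energy balance: absorbed = emitted ⇒ πR²·S(1−A) = 4πR²·σT_eq⁴, so T_eq⁴ = S(1−A)/(4σ).
T_eq = [1.13 × 0.64 / (4 × 5.67×10⁻⁸)]^(1/4) = (3.20×10⁶)^(1/4) = 42.3 K.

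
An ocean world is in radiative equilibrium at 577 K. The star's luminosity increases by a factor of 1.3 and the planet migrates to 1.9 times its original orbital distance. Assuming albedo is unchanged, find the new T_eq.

T_eq ∝ L^(1/4) · d^(−1/2).
T′ = 577 × 1.3^(1/4) / 1.9^(1/2) = 447 K.

T_eq ≈ 447 K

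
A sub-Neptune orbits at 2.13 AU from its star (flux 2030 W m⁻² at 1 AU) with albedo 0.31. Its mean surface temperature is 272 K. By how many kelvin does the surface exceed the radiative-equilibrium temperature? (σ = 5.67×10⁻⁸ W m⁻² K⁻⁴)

S = 2030/2.13² = 447.4 W m⁻².
T_eq = [S(1−A)/(4σ)]^(1/4) = [447.4×0.69/(4×5.67×10⁻⁸)]^(1/4) = 192.1 K.
ΔT = T_surf − T_eq = 272 − 192.1.

ΔT ≈ 79.9 K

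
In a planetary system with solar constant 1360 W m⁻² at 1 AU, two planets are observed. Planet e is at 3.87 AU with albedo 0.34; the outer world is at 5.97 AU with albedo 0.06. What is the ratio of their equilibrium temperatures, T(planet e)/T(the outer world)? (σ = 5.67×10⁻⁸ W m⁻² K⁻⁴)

T₁/T₂ ≈ 1.137

T_eq = [S₀(1−A)/(4σd²)]^(1/4), so T ∝ (1−A)^(1/4) / √d.
T₁ = [1360×0.66/(4×5.67×10⁻⁸×3.87²)]^(1/4) = 127.50 K.
T₂ = [1360×0.94/(4×5.67×10⁻⁸×5.97²)]^(1/4) = 112.14 K.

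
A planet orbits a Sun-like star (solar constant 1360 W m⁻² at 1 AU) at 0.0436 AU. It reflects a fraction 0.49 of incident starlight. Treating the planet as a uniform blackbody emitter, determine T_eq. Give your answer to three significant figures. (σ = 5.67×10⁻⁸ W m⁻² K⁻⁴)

T_eq ≈ 1130 K

Flux at 0.0436 AU: S = 1360/0.0436² = 7.15×10⁵ W m⁻².
Energy balance: absorbed = emitted ⇒ πR²·S(1−A) = 4πR²·σT_eq⁴, so T_eq⁴ = S(1−A)/(4σ).
T_eq = [7.15×10⁵ × 0.51 / (4 × 5.67×10⁻⁸)]^(1/4) = (1.61×10¹²)^(1/4) = 1130 K.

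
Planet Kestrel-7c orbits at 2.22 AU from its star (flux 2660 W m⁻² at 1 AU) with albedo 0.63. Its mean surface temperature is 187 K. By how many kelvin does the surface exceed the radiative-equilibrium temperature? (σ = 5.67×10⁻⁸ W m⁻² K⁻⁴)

ΔT ≈ 14.7 K

S = 2660/2.22² = 539.7 W m⁻².
T_eq = [S(1−A)/(4σ)]^(1/4) = [539.7×0.37/(4×5.67×10⁻⁸)]^(1/4) = 172.3 K.
ΔT = T_surf − T_eq = 187 − 172.3.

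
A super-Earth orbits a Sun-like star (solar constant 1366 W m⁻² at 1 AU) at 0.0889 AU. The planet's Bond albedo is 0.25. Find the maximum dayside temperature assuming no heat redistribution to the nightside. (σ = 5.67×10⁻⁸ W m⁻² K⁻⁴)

T_ss ≈ 1230 K

Flux at 0.0889 AU: S = 1366/0.0889² = 1.73×10⁵ W m⁻².
With no redistribution each surface element balances locally: S(1−A) = σT⁴.
T = [1.73×10⁵ × 0.75 / 5.67×10⁻⁸]^(1/4) = (2.29×10¹²)^(1/4) = 1230 K.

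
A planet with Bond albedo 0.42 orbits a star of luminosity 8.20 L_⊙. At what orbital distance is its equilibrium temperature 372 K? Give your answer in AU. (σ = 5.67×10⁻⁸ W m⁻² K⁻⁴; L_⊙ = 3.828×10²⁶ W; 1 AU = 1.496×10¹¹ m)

d ≈ 1.22 AU

L = 8.20 × 3.828×10²⁶ = 3.14×10²⁷ W.
From T_eq⁴ = L(1−A)/(16πσd²): d = √[L(1−A)/(16πσT_eq⁴)].
d = √[3.14×10²⁷ × 0.58 / (16π × 5.67×10⁻⁸ × (372)⁴)] = 1.83×10¹¹ m = 1.22 AU.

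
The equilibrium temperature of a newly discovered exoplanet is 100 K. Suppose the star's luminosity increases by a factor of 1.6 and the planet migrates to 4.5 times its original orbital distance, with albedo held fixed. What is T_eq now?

T_eq ∝ L^(1/4) · d^(−1/2).
T′ = 100 × 1.6^(1/4) / 4.5^(1/2) = 53.0 K.

T_eq ≈ 53.0 K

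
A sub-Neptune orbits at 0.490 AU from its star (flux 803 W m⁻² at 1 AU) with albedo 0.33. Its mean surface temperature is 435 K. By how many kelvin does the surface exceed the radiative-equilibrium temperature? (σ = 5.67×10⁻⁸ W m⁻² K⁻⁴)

ΔT ≈ 119.7 K

S = 803/0.490² = 3344 W m⁻².
T_eq = [S(1−A)/(4σ)]^(1/4) = [3344×0.67/(4×5.67×10⁻⁸)]^(1/4) = 315.3 K.
ΔT = T_surf − T_eq = 435 − 315.3.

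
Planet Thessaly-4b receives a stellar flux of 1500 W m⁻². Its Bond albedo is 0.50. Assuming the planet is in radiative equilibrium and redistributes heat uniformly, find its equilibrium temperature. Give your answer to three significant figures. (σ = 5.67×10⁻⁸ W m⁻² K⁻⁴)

Energy balance: absorbed = emitted ⇒ πR²·S(1−A) = 4πR²·σT_eq⁴, so T_eq⁴ = S(1−A)/(4σ).
T_eq = [1500 × 0.50 / (4 × 5.67×10⁻⁸)]^(1/4) = (3.31×10⁹)^(1/4) = 240 K.

T_eq ≈ 240 K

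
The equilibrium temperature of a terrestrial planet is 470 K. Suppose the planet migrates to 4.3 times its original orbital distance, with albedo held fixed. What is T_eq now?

T_eq ∝ L^(1/4) · d^(−1/2).
T′ = 470 / 4.3^(1/2) = 227 K.

T_eq ≈ 227 K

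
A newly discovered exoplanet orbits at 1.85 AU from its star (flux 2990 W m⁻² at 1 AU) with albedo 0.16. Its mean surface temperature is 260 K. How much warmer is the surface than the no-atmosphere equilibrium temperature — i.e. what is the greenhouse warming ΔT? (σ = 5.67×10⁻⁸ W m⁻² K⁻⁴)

ΔT ≈ 21.5 K

S = 2990/1.85² = 873.6 W m⁻².
T_eq = [S(1−A)/(4σ)]^(1/4) = [873.6×0.84/(4×5.67×10⁻⁸)]^(1/4) = 238.5 K.
ΔT = T_surf − T_eq = 260 − 238.5.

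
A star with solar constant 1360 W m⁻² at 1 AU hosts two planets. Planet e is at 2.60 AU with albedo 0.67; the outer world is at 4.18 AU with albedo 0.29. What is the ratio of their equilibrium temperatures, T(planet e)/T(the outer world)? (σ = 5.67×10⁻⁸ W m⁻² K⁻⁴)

T_eq = [S₀(1−A)/(4σd²)]^(1/4), so T ∝ (1−A)^(1/4) / √d.
T₁ = [1360×0.33/(4×5.67×10⁻⁸×2.60²)]^(1/4) = 130.80 K.
T₂ = [1360×0.71/(4×5.67×10⁻⁸×4.18²)]^(1/4) = 124.94 K.

T₁/T₂ ≈ 1.047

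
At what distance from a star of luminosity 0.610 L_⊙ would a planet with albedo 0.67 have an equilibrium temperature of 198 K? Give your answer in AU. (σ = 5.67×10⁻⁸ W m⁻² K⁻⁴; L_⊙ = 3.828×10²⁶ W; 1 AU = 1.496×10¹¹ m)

L = 0.610 × 3.828×10²⁶ = 2.34×10²⁶ W.
From T_eq⁴ = L(1−A)/(16πσd²): d = √[L(1−A)/(16πσT_eq⁴)].
d = √[2.34×10²⁶ × 0.33 / (16π × 5.67×10⁻⁸ × (198)⁴)] = 1.33×10¹¹ m = 0.887 AU.

d ≈ 0.887 AU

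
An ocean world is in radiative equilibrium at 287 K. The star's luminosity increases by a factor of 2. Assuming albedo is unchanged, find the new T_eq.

T_eq ≈ 341 K

T_eq ∝ L^(1/4) · d^(−1/2).
T′ = 287 × 2^(1/4) = 341 K.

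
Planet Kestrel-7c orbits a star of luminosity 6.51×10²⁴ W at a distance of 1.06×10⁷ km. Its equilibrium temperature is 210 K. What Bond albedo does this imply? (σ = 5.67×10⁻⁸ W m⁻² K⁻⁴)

d = 1.06×10⁷ km = 1.06×10¹⁰ m.
Flux: S = L/(4πd²) = 6.51×10²⁴/(4π×(1.06×10¹⁰)²) = 4610 W m⁻².
From T_eq⁴ = S(1−A)/(4σ): 1−A = 4σT_eq⁴/S.
1−A = 4 × 5.67×10⁻⁸ × (210)⁴ / 4610 = 0.096.

A ≈ 0.90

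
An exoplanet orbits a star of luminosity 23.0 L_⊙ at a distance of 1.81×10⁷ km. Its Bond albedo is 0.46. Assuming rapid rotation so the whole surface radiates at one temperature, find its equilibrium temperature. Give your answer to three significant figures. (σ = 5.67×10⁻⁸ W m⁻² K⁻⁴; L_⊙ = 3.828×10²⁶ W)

d = 1.81×10⁷ km = 1.81×10¹⁰ m.
L = 23.0 × 3.828×10²⁶ = 8.80×10²⁷ W.
Flux: S = L/(4πd²) = 8.80×10²⁷/(4π×(1.81×10¹⁰)²) = 2.14×10⁶ W m⁻².
Energy balance: absorbed = emitted ⇒ πR²·S(1−A) = 4πR²·σT_eq⁴, so T_eq⁴ = S(1−A)/(4σ).
T_eq = [2.14×10⁶ × 0.54 / (4 × 5.67×10⁻⁸)]^(1/4) = (5.09×10¹²)^(1/4) = 1500 K.

T_eq ≈ 1500 K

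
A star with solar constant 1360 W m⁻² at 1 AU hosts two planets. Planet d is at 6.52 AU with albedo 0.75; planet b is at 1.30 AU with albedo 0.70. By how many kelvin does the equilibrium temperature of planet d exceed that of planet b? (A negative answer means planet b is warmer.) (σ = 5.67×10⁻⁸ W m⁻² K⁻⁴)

ΔT ≈ -103.6 K

T_eq = [S₀(1−A)/(4σd²)]^(1/4), so T ∝ (1−A)^(1/4) / √d.
T₁ = [1360×0.25/(4×5.67×10⁻⁸×6.52²)]^(1/4) = 77.06 K.
T₂ = [1360×0.30/(4×5.67×10⁻⁸×1.30²)]^(1/4) = 180.63 K.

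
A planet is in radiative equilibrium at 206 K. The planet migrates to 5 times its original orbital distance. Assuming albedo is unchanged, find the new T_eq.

T_eq ≈ 92.1 K

T_eq ∝ L^(1/4) · d^(−1/2).
T′ = 206 / 5^(1/2) = 92.1 K.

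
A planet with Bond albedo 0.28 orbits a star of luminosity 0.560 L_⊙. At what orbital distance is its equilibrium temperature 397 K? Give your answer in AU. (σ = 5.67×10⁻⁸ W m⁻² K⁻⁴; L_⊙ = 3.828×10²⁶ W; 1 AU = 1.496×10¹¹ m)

d ≈ 0.312 AU

L = 0.560 × 3.828×10²⁶ = 2.14×10²⁶ W.
From T_eq⁴ = L(1−A)/(16πσd²): d = √[L(1−A)/(16πσT_eq⁴)].
d = √[2.14×10²⁶ × 0.72 / (16π × 5.67×10⁻⁸ × (397)⁴)] = 4.67×10¹⁰ m = 0.312 AU.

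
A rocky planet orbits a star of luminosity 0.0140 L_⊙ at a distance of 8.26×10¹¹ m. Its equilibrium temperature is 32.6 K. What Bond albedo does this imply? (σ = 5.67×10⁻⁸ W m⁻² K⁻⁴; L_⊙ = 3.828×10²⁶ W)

L = 0.0140 × 3.828×10²⁶ = 5.36×10²⁴ W.
Flux: S = L/(4πd²) = 5.36×10²⁴/(4π×(8.26×10¹¹)²) = 0.625 W m⁻².
From T_eq⁴ = S(1−A)/(4σ): 1−A = 4σT_eq⁴/S.
1−A = 4 × 5.67×10⁻⁸ × (32.6)⁴ / 0.625 = 0.410.

A ≈ 0.59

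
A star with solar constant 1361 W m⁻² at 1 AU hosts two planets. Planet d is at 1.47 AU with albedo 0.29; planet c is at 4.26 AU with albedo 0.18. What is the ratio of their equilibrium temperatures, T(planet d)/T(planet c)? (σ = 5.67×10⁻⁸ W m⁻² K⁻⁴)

T₁/T₂ ≈ 1.642

T_eq = [S₀(1−A)/(4σd²)]^(1/4), so T ∝ (1−A)^(1/4) / √d.
T₁ = [1361×0.71/(4×5.67×10⁻⁸×1.47²)]^(1/4) = 210.72 K.
T₂ = [1361×0.82/(4×5.67×10⁻⁸×4.26²)]^(1/4) = 128.32 K.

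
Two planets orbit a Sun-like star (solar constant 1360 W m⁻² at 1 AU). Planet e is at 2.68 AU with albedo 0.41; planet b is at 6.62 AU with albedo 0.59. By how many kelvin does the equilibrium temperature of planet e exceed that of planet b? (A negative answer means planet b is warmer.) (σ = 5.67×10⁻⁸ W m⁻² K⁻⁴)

ΔT ≈ 62.4 K

T_eq = [S₀(1−A)/(4σd²)]^(1/4), so T ∝ (1−A)^(1/4) / √d.
T₁ = [1360×0.59/(4×5.67×10⁻⁸×2.68²)]^(1/4) = 148.98 K.
T₂ = [1360×0.41/(4×5.67×10⁻⁸×6.62²)]^(1/4) = 86.54 K.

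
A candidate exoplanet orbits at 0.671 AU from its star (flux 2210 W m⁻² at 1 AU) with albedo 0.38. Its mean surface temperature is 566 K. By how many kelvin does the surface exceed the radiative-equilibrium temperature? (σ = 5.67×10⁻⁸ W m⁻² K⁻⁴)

S = 2210/0.671² = 4908 W m⁻².
T_eq = [S(1−A)/(4σ)]^(1/4) = [4908×0.62/(4×5.67×10⁻⁸)]^(1/4) = 340.3 K.
ΔT = T_surf − T_eq = 566 − 340.3.

ΔT ≈ 225.7 K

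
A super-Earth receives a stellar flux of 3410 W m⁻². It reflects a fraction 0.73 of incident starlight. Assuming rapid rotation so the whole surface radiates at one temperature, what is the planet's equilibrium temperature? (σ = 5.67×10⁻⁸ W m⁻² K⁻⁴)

Energy balance: absorbed = emitted ⇒ πR²·S(1−A) = 4πR²·σT_eq⁴, so T_eq⁴ = S(1−A)/(4σ).
T_eq = [3410 × 0.27 / (4 × 5.67×10⁻⁸)]^(1/4) = (4.06×10⁹)^(1/4) = 252 K.

T_eq ≈ 252 K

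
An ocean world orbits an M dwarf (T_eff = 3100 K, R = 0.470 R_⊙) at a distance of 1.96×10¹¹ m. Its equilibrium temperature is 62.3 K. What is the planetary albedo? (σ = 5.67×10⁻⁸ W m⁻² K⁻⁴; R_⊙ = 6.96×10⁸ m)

A ≈ 0.77

R_⋆ = 0.470 × 6.96×10⁸ = 3.27×10⁸ m.
L = 4πR_⋆²σT_⋆⁴ = 4π(3.27×10⁸)² × 5.67×10⁻⁸ × (3100)⁴ = 7.04×10²⁴ W.
S = L/(4πd²) = 14.6 W m⁻².
From T_eq⁴ = S(1−A)/(4σ): 1−A = 4σT_eq⁴/S.
1−A = 4 × 5.67×10⁻⁸ × (62.3)⁴ / 14.6 = 0.234.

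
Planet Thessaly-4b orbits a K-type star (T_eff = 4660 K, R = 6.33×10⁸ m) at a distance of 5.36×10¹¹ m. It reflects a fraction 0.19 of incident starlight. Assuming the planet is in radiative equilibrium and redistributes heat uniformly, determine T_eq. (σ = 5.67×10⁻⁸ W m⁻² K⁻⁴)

T_eq ≈ 107 K

L = 4πR_⋆²σT_⋆⁴ = 4π(6.33×10⁸)² × 5.67×10⁻⁸ × (4660)⁴ = 1.35×10²⁶ W.
S = L/(4πd²) = 37.3 W m⁻².
Energy balance: absorbed = emitted ⇒ πR²·S(1−A) = 4πR²·σT_eq⁴, so T_eq⁴ = S(1−A)/(4σ).
T_eq = [37.3 × 0.81 / (4 × 5.67×10⁻⁸)]^(1/4) = (1.33×10⁸)^(1/4) = 107 K.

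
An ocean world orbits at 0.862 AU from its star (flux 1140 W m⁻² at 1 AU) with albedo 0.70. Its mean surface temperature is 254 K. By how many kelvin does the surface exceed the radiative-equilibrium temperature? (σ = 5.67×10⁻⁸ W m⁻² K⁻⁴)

ΔT ≈ 41.8 K

S = 1140/0.862² = 1534 W m⁻².
T_eq = [S(1−A)/(4σ)]^(1/4) = [1534×0.30/(4×5.67×10⁻⁸)]^(1/4) = 212.2 K.
ΔT = T_surf − T_eq = 254 − 212.2.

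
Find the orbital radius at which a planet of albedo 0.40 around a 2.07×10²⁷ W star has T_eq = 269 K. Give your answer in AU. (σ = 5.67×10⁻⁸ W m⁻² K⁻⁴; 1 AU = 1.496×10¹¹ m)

From T_eq⁴ = L(1−A)/(16πσd²): d = √[L(1−A)/(16πσT_eq⁴)].
d = √[2.07×10²⁷ × 0.60 / (16π × 5.67×10⁻⁸ × (269)⁴)] = 2.88×10¹¹ m = 1.93 AU.

d ≈ 1.93 AU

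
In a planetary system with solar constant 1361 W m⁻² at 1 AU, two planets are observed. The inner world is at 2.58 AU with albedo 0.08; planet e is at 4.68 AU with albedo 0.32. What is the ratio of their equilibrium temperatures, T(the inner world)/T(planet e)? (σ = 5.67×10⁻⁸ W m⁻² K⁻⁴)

T_eq = [S₀(1−A)/(4σd²)]^(1/4), so T ∝ (1−A)^(1/4) / √d.
T₁ = [1361×0.92/(4×5.67×10⁻⁸×2.58²)]^(1/4) = 169.70 K.
T₂ = [1361×0.68/(4×5.67×10⁻⁸×4.68²)]^(1/4) = 116.83 K.

T₁/T₂ ≈ 1.453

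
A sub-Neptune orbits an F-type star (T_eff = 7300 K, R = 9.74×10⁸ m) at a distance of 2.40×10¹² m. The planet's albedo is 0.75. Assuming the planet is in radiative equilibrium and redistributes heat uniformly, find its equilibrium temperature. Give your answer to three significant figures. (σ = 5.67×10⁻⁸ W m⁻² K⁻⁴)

L = 4πR_⋆²σT_⋆⁴ = 4π(9.74×10⁸)² × 5.67×10⁻⁸ × (7300)⁴ = 1.92×10²⁷ W.
S = L/(4πd²) = 26.5 W m⁻².
Energy balance: absorbed = emitted ⇒ πR²·S(1−A) = 4πR²·σT_eq⁴, so T_eq⁴ = S(1−A)/(4σ).
T_eq = [26.5 × 0.25 / (4 × 5.67×10⁻⁸)]^(1/4) = (2.92×10⁷)^(1/4) = 73.5 K.

T_eq ≈ 73.5 K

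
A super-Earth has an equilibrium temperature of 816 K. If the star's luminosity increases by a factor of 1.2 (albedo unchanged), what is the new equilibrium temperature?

T_eq ∝ L^(1/4) · d^(−1/2).
T′ = 816 × 1.2^(1/4) = 854 K.

T_eq ≈ 854 K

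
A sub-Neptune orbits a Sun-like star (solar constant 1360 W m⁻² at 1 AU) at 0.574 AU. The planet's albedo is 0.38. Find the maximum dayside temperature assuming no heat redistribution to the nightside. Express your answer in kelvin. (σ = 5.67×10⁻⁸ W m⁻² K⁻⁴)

Flux at 0.574 AU: S = 1360/0.574² = 4130 W m⁻².
With no redistribution each surface element balances locally: S(1−A) = σT⁴.
T = [4130 × 0.62 / 5.67×10⁻⁸]^(1/4) = (4.51×10¹⁰)^(1/4) = 461 K.

T_ss ≈ 461 K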